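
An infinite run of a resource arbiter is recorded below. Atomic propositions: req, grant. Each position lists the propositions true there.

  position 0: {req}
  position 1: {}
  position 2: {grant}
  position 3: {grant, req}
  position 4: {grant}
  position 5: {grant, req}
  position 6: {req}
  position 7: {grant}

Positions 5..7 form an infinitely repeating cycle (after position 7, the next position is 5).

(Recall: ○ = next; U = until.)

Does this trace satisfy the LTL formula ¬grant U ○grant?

Holds

Walking from position 0: ○grant first holds at position 1, and ¬grant holds at every earlier position along the way, so ¬grant U ○grant holds.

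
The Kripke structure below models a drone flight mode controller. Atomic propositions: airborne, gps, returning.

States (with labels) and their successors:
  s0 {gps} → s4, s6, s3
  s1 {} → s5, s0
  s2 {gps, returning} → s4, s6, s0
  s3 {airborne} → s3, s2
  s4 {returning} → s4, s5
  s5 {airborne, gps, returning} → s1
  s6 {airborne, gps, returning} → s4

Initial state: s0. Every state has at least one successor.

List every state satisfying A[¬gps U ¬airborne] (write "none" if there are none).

{s0, s1, s2, s4}

States satisfying ¬gps: {s1, s3, s4}.
States satisfying ¬airborne: {s0, s1, s2, s4}.
States satisfying A[¬gps U ¬airborne]: {s0, s1, s2, s4}.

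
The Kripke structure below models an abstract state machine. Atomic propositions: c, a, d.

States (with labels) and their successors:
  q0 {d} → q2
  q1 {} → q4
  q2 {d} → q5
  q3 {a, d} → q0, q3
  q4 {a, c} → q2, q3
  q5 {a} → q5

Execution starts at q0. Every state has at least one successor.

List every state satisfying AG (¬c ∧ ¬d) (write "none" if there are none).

States satisfying ¬c ∧ ¬d: {q1, q5}.
States satisfying AG (¬c ∧ ¬d): {q5}.

{q5}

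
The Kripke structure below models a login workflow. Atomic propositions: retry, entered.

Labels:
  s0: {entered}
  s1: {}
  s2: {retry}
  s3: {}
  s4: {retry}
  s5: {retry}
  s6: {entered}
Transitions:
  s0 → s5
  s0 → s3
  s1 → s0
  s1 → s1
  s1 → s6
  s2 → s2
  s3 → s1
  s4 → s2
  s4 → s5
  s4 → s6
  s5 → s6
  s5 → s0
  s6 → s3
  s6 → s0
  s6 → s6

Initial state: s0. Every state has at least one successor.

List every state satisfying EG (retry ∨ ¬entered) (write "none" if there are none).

{s1, s2, s3, s4}

States satisfying retry ∨ ¬entered: {s1, s2, s3, s4, s5}.
States satisfying EG (retry ∨ ¬entered): {s1, s2, s3, s4}.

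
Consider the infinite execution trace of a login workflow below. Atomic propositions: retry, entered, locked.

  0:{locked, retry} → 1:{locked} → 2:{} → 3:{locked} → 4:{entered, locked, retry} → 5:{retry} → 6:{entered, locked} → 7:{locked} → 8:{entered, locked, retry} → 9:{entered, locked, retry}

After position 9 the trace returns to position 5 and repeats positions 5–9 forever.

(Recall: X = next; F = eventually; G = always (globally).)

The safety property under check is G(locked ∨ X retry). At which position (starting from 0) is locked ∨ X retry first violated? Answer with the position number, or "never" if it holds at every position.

2

Check locked ∨ X retry at each position in order: 0 ✓, 1 ✓.
At position 2 the labels are {} and the next position 3 has {locked}, so locked ∨ X retry is false there. This is the first violation.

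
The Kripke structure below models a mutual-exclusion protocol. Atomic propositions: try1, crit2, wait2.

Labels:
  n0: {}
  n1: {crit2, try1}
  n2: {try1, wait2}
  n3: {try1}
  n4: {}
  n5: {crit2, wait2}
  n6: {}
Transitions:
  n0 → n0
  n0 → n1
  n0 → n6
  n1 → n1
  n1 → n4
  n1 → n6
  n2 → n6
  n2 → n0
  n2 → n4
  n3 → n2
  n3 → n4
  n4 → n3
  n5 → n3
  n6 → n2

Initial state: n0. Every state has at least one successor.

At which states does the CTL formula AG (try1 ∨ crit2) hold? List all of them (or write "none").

States satisfying try1 ∨ crit2: {n1, n2, n3, n5}.
States satisfying AG (try1 ∨ crit2): ∅.

none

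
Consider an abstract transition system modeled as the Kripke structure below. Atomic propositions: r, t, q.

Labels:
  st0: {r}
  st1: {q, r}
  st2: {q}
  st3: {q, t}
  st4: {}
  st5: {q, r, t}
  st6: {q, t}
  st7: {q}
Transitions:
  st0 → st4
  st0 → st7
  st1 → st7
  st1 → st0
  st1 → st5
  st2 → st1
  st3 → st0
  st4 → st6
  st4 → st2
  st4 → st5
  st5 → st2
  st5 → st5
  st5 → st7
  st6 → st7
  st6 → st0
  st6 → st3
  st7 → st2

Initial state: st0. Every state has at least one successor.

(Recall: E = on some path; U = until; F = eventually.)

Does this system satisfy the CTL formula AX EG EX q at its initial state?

States satisfying EG EX q: {st0, st1, st2, st4, st5, st6, st7}.
States satisfying AX EG EX q: {st0, st1, st2, st3, st4, st5, st7}.
st0 ∈ Sat(AX EG EX q).

Satisfied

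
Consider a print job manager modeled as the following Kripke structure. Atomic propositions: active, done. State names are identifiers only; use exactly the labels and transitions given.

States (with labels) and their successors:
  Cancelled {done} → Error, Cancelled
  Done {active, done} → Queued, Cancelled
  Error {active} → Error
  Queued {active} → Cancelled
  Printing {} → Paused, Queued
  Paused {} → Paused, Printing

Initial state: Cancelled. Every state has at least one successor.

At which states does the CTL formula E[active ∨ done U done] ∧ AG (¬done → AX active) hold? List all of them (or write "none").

States satisfying active ∨ done: {Cancelled, Done, Error, Queued}.
States satisfying done: {Cancelled, Done}.
States satisfying E[active ∨ done U done]: {Cancelled, Done, Queued}.
States satisfying ¬done → AX active: {Cancelled, Done, Error}.
States satisfying AG (¬done → AX active): {Cancelled, Error}.
States satisfying E[active ∨ done U done] ∧ AG (¬done → AX active): {Cancelled}.

{Cancelled}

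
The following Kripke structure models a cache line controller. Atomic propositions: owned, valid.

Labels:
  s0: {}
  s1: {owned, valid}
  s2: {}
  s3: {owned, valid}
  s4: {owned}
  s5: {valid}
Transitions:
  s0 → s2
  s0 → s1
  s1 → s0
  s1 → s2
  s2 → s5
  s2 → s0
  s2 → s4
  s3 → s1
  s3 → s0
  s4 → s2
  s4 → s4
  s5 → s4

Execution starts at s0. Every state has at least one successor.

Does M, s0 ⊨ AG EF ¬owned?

Satisfied

States satisfying EF ¬owned: {s0, s1, s2, s3, s4, s5}.
States satisfying AG EF ¬owned: {s0, s1, s2, s3, s4, s5}.
Every state reachable from s0 satisfies EF ¬owned.
s0 ∈ Sat(AG EF ¬owned).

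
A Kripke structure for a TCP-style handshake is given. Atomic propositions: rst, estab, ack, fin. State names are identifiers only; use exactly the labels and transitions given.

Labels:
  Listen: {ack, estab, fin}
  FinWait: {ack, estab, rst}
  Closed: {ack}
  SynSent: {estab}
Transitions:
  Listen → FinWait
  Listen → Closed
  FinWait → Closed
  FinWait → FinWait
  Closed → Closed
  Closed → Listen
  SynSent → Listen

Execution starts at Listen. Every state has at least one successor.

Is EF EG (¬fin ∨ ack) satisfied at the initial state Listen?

Holds

States satisfying EG (¬fin ∨ ack): {Listen, FinWait, Closed, SynSent}.
States satisfying EF EG (¬fin ∨ ack): {Listen, FinWait, Closed, SynSent}.
Some path from Listen reaches a state where EG (¬fin ∨ ack) holds.
Listen ∈ Sat(EF EG (¬fin ∨ ack)).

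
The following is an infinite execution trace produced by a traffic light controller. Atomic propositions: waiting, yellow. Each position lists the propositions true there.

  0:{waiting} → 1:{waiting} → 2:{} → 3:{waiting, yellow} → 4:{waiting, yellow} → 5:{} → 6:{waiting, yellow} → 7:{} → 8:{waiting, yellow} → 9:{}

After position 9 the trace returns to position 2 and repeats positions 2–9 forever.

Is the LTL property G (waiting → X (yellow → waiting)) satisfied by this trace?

waiting → X (yellow → waiting) holds at every position 0..9, and those are all positions ever visited, so G (waiting → X (yellow → waiting)) holds.
Positions where waiting holds: 0, 1, 3, 4, 6, 8.
Check X (yellow → waiting) at each: 0→ok, 1→ok, 3→ok, 4→ok, 6→ok, 8→ok.

Yes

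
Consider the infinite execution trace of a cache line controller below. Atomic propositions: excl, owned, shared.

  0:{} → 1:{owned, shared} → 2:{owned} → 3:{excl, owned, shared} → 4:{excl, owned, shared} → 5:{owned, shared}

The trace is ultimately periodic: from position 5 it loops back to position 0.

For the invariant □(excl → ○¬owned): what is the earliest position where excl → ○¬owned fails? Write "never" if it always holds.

3

Check excl → ○¬owned at each position in order: 0 ✓, 1 ✓, 2 ✓.
At position 3 the labels are {excl, owned, shared} and the next position 4 has {excl, owned, shared}, so excl → ○¬owned is false there. This is the first violation.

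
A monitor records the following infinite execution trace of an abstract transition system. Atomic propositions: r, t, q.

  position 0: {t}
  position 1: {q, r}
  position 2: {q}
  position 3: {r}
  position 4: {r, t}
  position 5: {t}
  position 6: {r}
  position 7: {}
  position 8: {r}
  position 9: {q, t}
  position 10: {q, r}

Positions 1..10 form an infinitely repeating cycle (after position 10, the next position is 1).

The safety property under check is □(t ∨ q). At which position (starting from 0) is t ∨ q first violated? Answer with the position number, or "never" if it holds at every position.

Check t ∨ q at each position in order: 0 ✓, 1 ✓, 2 ✓.
At position 3 the labels are {r}, so t ∨ q is false there. This is the first violation.

3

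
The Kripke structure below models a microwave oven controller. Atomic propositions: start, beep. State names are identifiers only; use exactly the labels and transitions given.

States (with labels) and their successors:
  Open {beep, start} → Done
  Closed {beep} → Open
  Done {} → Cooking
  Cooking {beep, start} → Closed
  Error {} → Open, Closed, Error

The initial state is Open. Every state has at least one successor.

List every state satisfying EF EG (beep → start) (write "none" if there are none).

{Error}

States satisfying EG (beep → start): {Error}.
States satisfying EF EG (beep → start): {Error}.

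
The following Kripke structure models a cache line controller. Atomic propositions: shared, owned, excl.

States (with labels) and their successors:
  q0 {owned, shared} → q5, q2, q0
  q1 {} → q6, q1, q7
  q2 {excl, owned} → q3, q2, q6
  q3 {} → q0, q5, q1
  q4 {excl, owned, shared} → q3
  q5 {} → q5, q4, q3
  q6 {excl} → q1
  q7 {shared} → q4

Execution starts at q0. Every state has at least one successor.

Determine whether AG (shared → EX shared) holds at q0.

States satisfying shared → EX shared: {q0, q1, q2, q3, q5, q6, q7}.
States satisfying AG (shared → EX shared): ∅.
q4 is reachable from q0 and violates shared → EX shared, so AG fails at q0.
q0 ∉ Sat(AG (shared → EX shared)).

Violated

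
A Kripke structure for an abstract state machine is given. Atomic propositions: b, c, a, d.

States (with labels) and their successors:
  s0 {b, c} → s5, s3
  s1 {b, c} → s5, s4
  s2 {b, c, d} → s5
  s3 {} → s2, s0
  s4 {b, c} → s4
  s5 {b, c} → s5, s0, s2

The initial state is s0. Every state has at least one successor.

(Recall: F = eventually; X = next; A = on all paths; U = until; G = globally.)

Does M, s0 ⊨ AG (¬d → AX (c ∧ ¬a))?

States satisfying ¬d → AX (c ∧ ¬a): {s1, s2, s3, s4, s5}.
States satisfying AG (¬d → AX (c ∧ ¬a)): {s4}.
s0 is reachable from s0 and violates ¬d → AX (c ∧ ¬a), so AG fails at s0.
s0 ∉ Sat(AG (¬d → AX (c ∧ ¬a))).

Does not hold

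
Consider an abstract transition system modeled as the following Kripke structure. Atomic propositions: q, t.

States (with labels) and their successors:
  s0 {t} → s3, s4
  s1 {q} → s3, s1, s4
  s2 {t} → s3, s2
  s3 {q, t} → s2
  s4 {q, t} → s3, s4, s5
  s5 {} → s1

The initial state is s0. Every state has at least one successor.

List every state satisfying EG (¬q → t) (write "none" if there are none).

States satisfying ¬q → t: {s0, s1, s2, s3, s4}.
States satisfying EG (¬q → t): {s0, s1, s2, s3, s4}.

{s0, s1, s2, s3, s4}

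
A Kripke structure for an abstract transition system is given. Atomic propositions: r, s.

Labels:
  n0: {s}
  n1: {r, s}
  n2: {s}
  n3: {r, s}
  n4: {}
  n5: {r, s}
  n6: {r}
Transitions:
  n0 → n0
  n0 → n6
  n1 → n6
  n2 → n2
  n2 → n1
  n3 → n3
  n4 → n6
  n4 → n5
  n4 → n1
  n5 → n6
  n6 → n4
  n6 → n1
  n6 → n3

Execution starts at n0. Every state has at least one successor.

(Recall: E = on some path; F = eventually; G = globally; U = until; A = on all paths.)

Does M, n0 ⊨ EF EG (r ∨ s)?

Satisfied

States satisfying EG (r ∨ s): {n0, n1, n2, n3, n5, n6}.
States satisfying EF EG (r ∨ s): {n0, n1, n2, n3, n4, n5, n6}.
Some path from n0 reaches a state where EG (r ∨ s) holds.
n0 ∈ Sat(EF EG (r ∨ s)).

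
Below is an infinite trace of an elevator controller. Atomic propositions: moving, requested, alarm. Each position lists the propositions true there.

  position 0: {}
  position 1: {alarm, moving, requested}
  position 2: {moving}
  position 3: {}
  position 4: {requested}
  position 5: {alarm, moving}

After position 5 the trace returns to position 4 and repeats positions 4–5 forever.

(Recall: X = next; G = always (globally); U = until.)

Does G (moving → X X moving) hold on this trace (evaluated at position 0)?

moving → X X moving must hold at every position from 0 onward. It fails at position 1, so G (moving → X X moving) is false.
Positions where moving holds: 1, 2, 5.
Check X X moving at each: 1→fails, 2→fails, 5→ok.

No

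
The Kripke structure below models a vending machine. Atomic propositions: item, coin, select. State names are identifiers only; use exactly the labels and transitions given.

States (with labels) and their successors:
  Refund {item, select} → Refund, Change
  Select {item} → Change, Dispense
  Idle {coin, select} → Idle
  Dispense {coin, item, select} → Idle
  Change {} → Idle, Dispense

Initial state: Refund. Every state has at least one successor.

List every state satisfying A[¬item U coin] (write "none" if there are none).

States satisfying ¬item: {Idle, Change}.
States satisfying coin: {Idle, Dispense}.
States satisfying A[¬item U coin]: {Idle, Dispense, Change}.

{Idle, Dispense, Change}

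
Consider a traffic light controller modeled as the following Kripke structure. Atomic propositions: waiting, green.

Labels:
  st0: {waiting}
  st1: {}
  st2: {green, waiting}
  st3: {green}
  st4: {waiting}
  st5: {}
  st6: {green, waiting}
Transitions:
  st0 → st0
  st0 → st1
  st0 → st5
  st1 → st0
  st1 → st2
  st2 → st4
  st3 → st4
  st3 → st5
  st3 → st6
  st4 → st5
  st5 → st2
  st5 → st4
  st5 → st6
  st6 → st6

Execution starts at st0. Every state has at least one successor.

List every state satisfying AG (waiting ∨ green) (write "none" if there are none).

States satisfying waiting ∨ green: {st0, st2, st3, st4, st6}.
States satisfying AG (waiting ∨ green): {st6}.

{st6}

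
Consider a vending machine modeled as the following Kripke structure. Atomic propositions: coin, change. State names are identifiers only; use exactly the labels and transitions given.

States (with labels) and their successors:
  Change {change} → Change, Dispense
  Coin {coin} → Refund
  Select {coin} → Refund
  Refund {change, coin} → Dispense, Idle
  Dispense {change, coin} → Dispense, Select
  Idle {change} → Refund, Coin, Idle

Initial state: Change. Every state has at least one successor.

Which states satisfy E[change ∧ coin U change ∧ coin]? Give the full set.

States satisfying change ∧ coin: {Refund, Dispense}.
States satisfying E[change ∧ coin U change ∧ coin]: {Refund, Dispense}.

{Refund, Dispense}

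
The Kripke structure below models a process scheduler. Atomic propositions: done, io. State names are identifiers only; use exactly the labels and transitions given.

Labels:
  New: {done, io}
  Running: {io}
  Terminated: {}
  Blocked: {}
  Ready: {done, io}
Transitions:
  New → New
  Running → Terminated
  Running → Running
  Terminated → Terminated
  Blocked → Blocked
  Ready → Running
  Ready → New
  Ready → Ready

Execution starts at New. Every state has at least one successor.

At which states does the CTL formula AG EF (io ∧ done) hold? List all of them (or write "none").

{New}

States satisfying EF (io ∧ done): {New, Ready}.
States satisfying AG EF (io ∧ done): {New}.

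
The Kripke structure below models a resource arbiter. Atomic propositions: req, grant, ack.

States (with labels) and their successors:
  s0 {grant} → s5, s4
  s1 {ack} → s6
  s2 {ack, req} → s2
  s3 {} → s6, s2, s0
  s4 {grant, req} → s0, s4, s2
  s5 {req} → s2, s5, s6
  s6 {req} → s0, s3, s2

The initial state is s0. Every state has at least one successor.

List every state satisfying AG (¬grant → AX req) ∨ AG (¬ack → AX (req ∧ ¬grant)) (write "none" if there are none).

{s2}

States satisfying ¬grant → AX req: {s0, s1, s2, s4, s5}.
States satisfying AG (¬grant → AX req): {s2}.
States satisfying ¬ack → AX (req ∧ ¬grant): {s1, s2, s5}.
States satisfying AG (¬ack → AX (req ∧ ¬grant)): {s2}.
States satisfying AG (¬grant → AX req) ∨ AG (¬ack → AX (req ∧ ¬grant)): {s2}.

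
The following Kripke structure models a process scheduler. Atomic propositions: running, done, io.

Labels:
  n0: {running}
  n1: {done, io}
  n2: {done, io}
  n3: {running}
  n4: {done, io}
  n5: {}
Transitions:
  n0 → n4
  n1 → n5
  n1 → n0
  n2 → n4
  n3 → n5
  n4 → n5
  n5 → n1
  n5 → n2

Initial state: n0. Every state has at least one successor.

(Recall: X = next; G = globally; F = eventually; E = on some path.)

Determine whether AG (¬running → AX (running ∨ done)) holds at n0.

Does not hold

States satisfying ¬running → AX (running ∨ done): {n0, n2, n3, n5}.
States satisfying AG (¬running → AX (running ∨ done)): ∅.
n1 is reachable from n0 and violates ¬running → AX (running ∨ done), so AG fails at n0.
n0 ∉ Sat(AG (¬running → AX (running ∨ done))).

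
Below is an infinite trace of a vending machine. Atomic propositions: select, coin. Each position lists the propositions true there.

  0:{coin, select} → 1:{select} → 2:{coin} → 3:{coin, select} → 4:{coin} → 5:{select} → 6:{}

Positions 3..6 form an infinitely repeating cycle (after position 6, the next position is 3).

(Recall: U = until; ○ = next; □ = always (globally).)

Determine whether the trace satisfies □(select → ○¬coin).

Does not hold

select → ○¬coin must hold at every position from 0 onward. It fails at position 1, so □(select → ○¬coin) is false.
Positions where select holds: 0, 1, 3, 5.
Check ○¬coin at each: 0→ok, 1→fails, 3→fails, 5→ok.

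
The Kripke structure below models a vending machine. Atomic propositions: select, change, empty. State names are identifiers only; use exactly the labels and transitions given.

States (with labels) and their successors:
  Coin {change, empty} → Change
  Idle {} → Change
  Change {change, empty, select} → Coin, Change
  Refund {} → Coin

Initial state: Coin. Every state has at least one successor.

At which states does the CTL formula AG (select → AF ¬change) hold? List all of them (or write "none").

none

States satisfying select → AF ¬change: {Coin, Idle, Refund}.
States satisfying AG (select → AF ¬change): ∅.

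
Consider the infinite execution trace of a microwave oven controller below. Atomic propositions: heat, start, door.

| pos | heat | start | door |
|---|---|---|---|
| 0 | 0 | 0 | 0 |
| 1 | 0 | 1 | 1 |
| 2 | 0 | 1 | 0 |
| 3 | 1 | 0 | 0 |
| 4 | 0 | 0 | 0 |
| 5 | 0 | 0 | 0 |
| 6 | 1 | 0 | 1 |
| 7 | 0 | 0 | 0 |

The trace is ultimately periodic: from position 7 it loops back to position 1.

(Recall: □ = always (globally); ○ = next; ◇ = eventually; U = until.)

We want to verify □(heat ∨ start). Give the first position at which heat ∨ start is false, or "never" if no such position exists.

0

At position 0 the labels are {}, so heat ∨ start is false there. This is the first violation.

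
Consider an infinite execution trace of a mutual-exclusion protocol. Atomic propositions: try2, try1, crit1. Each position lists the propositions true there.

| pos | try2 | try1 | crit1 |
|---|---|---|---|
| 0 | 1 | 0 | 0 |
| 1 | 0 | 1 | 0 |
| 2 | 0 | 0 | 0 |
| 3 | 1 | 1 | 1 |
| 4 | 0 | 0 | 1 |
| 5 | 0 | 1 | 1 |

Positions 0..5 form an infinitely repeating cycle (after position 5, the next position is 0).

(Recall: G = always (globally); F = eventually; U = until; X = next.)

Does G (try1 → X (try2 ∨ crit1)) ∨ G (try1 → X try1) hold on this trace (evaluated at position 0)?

Does not hold

try1 → X (try2 ∨ crit1) must hold at every position from 0 onward. It fails at position 1, so G (try1 → X (try2 ∨ crit1)) is false.
Positions where try1 holds: 1, 3, 5.
Check X (try2 ∨ crit1) at each: 1→fails, 3→ok, 5→ok.
try1 → X try1 must hold at every position from 0 onward. It fails at position 1, so G (try1 → X try1) is false.
Positions where try1 holds: 1, 3, 5.
Check X try1 at each: 1→fails, 3→fails, 5→fails.
At position 0: G (try1 → X (try2 ∨ crit1)) is false; G (try1 → X try1) is false; so G (try1 → X (try2 ∨ crit1)) ∨ G (try1 → X try1) is false.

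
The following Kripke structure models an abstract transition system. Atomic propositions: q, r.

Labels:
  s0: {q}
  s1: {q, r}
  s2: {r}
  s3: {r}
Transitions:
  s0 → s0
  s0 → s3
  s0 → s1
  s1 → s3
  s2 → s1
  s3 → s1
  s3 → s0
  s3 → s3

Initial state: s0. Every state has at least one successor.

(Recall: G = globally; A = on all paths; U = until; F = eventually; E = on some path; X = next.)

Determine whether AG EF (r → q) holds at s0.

States satisfying EF (r → q): {s0, s1, s2, s3}.
States satisfying AG EF (r → q): {s0, s1, s2, s3}.
Every state reachable from s0 satisfies EF (r → q).
s0 ∈ Sat(AG EF (r → q)).

Satisfied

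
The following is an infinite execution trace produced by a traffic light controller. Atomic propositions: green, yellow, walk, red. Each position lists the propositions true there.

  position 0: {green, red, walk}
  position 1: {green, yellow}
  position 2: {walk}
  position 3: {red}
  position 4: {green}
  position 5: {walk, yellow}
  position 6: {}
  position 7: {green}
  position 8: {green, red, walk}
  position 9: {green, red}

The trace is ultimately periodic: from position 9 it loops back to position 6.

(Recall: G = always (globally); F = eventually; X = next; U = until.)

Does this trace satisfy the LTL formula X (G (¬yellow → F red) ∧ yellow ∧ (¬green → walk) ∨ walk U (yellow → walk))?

The position after 0 is 1; G (¬yellow → F red) ∧ yellow ∧ (¬green → walk) ∨ walk U (yellow → walk) is true there.

Holds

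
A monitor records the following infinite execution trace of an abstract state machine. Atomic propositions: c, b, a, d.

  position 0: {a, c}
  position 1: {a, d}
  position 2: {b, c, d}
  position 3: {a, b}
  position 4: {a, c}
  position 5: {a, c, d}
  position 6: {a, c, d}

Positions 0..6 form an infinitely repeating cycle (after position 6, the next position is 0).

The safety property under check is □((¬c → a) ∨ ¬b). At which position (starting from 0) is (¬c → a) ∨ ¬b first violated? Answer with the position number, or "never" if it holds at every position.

never

(¬c → a) ∨ ¬b holds at every position 0..6, and those are all the positions the trace ever visits, so the invariant □((¬c → a) ∨ ¬b) is never violated.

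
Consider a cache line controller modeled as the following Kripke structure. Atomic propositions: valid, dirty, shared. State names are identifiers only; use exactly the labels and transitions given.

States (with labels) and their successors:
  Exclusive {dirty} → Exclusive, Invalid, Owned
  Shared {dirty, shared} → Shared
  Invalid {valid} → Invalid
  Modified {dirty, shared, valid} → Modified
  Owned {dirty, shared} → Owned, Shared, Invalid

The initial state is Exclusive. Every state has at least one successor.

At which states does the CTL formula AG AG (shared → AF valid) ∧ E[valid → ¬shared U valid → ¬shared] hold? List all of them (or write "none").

{Invalid}

States satisfying AG (shared → AF valid): {Invalid, Modified}.
States satisfying AG AG (shared → AF valid): {Invalid, Modified}.
States satisfying valid → ¬shared: {Exclusive, Shared, Invalid, Owned}.
States satisfying E[valid → ¬shared U valid → ¬shared]: {Exclusive, Shared, Invalid, Owned}.
States satisfying AG AG (shared → AF valid) ∧ E[valid → ¬shared U valid → ¬shared]: {Invalid}.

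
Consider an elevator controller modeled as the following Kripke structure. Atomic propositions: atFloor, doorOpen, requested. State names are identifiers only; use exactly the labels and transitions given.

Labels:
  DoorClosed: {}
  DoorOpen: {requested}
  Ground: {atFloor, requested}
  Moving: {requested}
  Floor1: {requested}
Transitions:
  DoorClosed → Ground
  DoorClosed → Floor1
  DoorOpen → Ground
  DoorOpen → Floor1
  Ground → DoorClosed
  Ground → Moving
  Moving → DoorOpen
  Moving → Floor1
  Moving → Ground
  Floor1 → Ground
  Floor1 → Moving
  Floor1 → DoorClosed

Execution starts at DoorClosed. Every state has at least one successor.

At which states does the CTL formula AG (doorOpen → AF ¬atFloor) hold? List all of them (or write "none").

States satisfying doorOpen → AF ¬atFloor: {DoorClosed, DoorOpen, Ground, Moving, Floor1}.
States satisfying AG (doorOpen → AF ¬atFloor): {DoorClosed, DoorOpen, Ground, Moving, Floor1}.

{DoorClosed, DoorOpen, Ground, Moving, Floor1}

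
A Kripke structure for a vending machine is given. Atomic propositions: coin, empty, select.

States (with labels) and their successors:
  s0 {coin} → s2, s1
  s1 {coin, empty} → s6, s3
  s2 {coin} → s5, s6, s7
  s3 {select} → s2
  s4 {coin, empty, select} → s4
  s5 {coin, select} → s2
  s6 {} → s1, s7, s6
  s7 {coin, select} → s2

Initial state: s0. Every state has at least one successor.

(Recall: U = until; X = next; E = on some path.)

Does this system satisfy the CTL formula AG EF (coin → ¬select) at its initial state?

Holds

States satisfying EF (coin → ¬select): {s0, s1, s2, s3, s5, s6, s7}.
States satisfying AG EF (coin → ¬select): {s0, s1, s2, s3, s5, s6, s7}.
Every state reachable from s0 satisfies EF (coin → ¬select).
s0 ∈ Sat(AG EF (coin → ¬select)).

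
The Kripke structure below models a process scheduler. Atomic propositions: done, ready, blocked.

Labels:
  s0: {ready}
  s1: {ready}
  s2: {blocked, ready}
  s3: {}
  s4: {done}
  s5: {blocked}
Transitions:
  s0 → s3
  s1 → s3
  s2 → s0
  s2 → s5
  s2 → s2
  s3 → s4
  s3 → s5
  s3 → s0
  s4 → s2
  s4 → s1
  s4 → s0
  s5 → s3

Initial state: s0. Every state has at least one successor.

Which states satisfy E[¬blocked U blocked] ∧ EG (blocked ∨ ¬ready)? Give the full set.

States satisfying ¬blocked: {s0, s1, s3, s4}.
States satisfying blocked: {s2, s5}.
States satisfying E[¬blocked U blocked]: {s0, s1, s2, s3, s4, s5}.
States satisfying blocked ∨ ¬ready: {s2, s3, s4, s5}.
States satisfying EG (blocked ∨ ¬ready): {s2, s3, s4, s5}.
States satisfying E[¬blocked U blocked] ∧ EG (blocked ∨ ¬ready): {s2, s3, s4, s5}.

{s2, s3, s4, s5}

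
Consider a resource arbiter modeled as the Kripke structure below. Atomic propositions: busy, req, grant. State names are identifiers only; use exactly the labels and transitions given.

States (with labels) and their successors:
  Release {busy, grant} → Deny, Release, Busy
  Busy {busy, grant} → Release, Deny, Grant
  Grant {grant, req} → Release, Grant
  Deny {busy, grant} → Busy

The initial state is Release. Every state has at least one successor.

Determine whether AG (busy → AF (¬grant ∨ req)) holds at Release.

States satisfying busy → AF (¬grant ∨ req): {Grant}.
States satisfying AG (busy → AF (¬grant ∨ req)): ∅.
Busy is reachable from Release and violates busy → AF (¬grant ∨ req), so AG fails at Release.
Release ∉ Sat(AG (busy → AF (¬grant ∨ req))).

Does not hold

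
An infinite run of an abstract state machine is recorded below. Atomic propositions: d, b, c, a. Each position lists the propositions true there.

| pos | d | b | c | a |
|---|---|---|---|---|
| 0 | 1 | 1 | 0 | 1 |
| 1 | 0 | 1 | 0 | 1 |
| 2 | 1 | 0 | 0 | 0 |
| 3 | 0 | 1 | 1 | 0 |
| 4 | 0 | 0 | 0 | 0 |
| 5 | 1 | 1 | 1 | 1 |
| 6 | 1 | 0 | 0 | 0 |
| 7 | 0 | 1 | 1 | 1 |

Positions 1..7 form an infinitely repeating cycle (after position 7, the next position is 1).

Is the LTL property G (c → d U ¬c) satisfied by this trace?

No

c → d U ¬c must hold at every position from 0 onward. It fails at position 3, so G (c → d U ¬c) is false.
Positions where c holds: 3, 5, 7.
Check d U ¬c at each: 3→fails, 5→ok, 7→fails.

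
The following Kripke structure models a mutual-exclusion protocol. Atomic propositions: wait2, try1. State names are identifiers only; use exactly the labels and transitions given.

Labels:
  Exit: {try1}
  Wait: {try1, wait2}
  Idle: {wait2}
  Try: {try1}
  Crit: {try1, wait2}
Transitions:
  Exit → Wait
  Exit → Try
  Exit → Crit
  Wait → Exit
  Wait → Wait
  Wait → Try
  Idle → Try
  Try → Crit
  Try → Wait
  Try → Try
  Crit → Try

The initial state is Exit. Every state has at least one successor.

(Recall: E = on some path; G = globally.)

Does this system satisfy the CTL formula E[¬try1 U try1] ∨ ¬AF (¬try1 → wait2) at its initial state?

States satisfying ¬try1: {Idle}.
States satisfying try1: {Exit, Wait, Try, Crit}.
States satisfying E[¬try1 U try1]: {Exit, Wait, Idle, Try, Crit}.
States satisfying ¬try1 → wait2: {Exit, Wait, Idle, Try, Crit}.
States satisfying AF (¬try1 → wait2): {Exit, Wait, Idle, Try, Crit}.
States satisfying ¬AF (¬try1 → wait2): ∅.
States satisfying E[¬try1 U try1] ∨ ¬AF (¬try1 → wait2): {Exit, Wait, Idle, Try, Crit}.
Exit ∈ Sat(E[¬try1 U try1] ∨ ¬AF (¬try1 → wait2)).

Yes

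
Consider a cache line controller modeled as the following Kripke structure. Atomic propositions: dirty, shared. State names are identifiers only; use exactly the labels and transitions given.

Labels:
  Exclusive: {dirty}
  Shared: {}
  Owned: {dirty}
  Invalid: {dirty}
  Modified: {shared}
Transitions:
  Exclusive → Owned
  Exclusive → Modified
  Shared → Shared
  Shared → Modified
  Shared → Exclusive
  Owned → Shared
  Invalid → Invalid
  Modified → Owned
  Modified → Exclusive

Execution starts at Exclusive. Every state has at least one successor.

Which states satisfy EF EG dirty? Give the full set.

States satisfying EG dirty: {Invalid}.
States satisfying EF EG dirty: {Invalid}.

{Invalid}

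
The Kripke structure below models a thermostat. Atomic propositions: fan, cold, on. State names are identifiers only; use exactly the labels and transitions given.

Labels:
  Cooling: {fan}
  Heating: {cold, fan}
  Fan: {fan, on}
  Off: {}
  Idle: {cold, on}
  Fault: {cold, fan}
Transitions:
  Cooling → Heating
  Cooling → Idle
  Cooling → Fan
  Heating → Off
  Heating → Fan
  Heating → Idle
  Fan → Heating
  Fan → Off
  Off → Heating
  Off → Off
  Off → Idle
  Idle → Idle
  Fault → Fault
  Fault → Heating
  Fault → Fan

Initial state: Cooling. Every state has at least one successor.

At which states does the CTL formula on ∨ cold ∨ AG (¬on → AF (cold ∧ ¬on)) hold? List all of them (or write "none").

{Heating, Fan, Idle, Fault}

States satisfying on ∨ cold: {Heating, Fan, Idle, Fault}.
States satisfying ¬on → AF (cold ∧ ¬on): {Heating, Fan, Idle, Fault}.
States satisfying AG (¬on → AF (cold ∧ ¬on)): {Idle}.
States satisfying on ∨ cold ∨ AG (¬on → AF (cold ∧ ¬on)): {Heating, Fan, Idle, Fault}.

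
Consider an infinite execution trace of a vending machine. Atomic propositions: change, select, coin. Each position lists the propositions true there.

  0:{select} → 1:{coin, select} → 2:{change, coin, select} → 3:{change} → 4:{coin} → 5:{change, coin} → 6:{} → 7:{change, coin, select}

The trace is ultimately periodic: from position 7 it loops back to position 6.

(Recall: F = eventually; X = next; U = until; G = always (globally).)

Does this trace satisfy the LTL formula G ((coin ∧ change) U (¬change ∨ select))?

Violated

(coin ∧ change) U (¬change ∨ select) must hold at every position from 0 onward. It fails at position 3, so G ((coin ∧ change) U (¬change ∨ select)) is false.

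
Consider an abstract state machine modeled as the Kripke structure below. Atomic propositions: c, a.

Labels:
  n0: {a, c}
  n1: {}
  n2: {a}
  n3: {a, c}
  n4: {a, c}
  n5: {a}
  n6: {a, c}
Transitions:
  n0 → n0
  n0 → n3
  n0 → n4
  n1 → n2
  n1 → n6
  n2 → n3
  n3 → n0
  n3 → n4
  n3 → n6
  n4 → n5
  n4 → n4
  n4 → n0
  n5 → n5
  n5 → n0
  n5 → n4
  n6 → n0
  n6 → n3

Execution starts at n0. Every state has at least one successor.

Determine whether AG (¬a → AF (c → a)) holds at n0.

Holds

States satisfying ¬a → AF (c → a): {n0, n1, n2, n3, n4, n5, n6}.
States satisfying AG (¬a → AF (c → a)): {n0, n1, n2, n3, n4, n5, n6}.
Every state reachable from n0 satisfies ¬a → AF (c → a).
n0 ∈ Sat(AG (¬a → AF (c → a))).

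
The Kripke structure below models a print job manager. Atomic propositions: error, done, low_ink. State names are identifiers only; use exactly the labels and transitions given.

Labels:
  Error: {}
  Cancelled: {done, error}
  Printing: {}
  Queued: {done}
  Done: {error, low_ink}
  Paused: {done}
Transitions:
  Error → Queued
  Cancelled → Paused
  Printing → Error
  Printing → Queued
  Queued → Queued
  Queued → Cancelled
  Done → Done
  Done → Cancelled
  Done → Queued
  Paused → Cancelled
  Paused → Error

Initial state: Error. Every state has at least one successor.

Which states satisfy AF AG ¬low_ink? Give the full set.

{Error, Cancelled, Printing, Queued, Paused}

States satisfying AG ¬low_ink: {Error, Cancelled, Printing, Queued, Paused}.
States satisfying AF AG ¬low_ink: {Error, Cancelled, Printing, Queued, Paused}.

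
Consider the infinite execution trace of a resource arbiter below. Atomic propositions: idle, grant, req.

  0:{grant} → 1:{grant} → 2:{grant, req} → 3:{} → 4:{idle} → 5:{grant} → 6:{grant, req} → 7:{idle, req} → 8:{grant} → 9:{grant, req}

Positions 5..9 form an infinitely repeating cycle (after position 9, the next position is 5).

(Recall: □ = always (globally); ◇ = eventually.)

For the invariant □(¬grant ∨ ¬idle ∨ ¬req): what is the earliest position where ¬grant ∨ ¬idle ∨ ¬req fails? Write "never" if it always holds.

¬grant ∨ ¬idle ∨ ¬req holds at every position 0..9, and those are all the positions the trace ever visits, so the invariant □(¬grant ∨ ¬idle ∨ ¬req) is never violated.

never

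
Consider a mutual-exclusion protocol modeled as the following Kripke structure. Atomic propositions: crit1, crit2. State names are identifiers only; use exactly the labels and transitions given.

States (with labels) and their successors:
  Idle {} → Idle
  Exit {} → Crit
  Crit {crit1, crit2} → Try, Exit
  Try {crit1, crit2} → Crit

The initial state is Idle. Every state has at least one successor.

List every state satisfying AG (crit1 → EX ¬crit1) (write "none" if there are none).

{Idle}

States satisfying crit1 → EX ¬crit1: {Idle, Exit, Crit}.
States satisfying AG (crit1 → EX ¬crit1): {Idle}.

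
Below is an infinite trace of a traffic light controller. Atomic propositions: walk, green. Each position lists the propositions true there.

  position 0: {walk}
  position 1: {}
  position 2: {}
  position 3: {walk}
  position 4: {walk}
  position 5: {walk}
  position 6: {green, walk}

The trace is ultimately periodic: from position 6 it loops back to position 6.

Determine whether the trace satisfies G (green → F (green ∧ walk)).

Holds

green → F (green ∧ walk) holds at every position 0..6, and those are all positions ever visited, so G (green → F (green ∧ walk)) holds.
Positions where green holds: 6.
Check F (green ∧ walk) at each: 6→ok.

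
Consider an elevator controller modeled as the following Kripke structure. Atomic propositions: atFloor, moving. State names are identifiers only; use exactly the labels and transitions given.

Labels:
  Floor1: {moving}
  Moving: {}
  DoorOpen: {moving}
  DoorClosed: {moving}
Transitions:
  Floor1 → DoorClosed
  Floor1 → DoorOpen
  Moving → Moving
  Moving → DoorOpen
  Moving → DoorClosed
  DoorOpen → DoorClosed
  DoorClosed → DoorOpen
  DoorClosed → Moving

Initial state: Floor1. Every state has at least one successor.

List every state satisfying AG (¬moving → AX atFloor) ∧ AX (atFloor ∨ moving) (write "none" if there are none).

none

States satisfying ¬moving → AX atFloor: {Floor1, DoorOpen, DoorClosed}.
States satisfying AG (¬moving → AX atFloor): ∅.
States satisfying atFloor ∨ moving: {Floor1, DoorOpen, DoorClosed}.
States satisfying AX (atFloor ∨ moving): {Floor1, DoorOpen}.
States satisfying AG (¬moving → AX atFloor) ∧ AX (atFloor ∨ moving): ∅.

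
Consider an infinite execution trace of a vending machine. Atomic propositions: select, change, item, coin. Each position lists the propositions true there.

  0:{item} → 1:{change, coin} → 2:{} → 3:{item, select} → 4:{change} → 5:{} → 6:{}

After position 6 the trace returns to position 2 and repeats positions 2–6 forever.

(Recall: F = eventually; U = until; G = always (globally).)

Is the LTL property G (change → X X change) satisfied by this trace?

Does not hold

change → X X change must hold at every position from 0 onward. It fails at position 1, so G (change → X X change) is false.
Positions where change holds: 1, 4.
Check X X change at each: 1→fails, 4→fails.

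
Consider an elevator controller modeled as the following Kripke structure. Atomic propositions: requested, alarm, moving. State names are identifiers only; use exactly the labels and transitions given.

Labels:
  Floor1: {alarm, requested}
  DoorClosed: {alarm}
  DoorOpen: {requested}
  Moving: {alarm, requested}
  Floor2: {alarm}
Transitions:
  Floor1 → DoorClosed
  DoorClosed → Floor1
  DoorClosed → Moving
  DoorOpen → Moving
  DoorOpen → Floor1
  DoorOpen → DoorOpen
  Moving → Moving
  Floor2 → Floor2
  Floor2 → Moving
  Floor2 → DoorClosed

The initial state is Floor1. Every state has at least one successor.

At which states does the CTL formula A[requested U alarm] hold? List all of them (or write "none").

States satisfying requested: {Floor1, DoorOpen, Moving}.
States satisfying alarm: {Floor1, DoorClosed, Moving, Floor2}.
States satisfying A[requested U alarm]: {Floor1, DoorClosed, Moving, Floor2}.

{Floor1, DoorClosed, Moving, Floor2}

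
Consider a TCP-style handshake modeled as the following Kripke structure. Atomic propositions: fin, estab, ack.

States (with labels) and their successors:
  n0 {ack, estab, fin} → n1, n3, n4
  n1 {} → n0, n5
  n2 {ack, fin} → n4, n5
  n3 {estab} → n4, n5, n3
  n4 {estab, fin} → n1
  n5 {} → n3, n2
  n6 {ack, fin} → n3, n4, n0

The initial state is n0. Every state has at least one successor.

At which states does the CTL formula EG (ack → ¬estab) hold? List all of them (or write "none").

States satisfying ack → ¬estab: {n1, n2, n3, n4, n5, n6}.
States satisfying EG (ack → ¬estab): {n1, n2, n3, n4, n5, n6}.

{n1, n2, n3, n4, n5, n6}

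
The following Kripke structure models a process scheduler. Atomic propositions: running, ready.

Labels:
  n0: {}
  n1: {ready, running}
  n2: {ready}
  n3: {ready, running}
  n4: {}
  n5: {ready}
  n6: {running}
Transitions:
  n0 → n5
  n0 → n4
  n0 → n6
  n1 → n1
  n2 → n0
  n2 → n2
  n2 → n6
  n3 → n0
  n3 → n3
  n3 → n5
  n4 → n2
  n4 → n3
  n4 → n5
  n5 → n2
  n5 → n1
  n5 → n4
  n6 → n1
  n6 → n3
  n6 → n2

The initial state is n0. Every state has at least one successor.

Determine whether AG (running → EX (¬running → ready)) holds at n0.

States satisfying running → EX (¬running → ready): {n0, n1, n2, n3, n4, n5, n6}.
States satisfying AG (running → EX (¬running → ready)): {n0, n1, n2, n3, n4, n5, n6}.
Every state reachable from n0 satisfies running → EX (¬running → ready).
n0 ∈ Sat(AG (running → EX (¬running → ready))).

Satisfied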